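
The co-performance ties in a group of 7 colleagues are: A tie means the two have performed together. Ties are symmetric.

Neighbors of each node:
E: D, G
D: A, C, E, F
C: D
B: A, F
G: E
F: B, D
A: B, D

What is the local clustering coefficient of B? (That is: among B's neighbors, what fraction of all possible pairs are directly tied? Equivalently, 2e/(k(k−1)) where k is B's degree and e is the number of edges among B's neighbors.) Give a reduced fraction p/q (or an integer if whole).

0

B's neighbors: A and F (k = 2).
Possible neighbor pairs: C(2,2) = 1. Edges among them: none → e = 0.
Clustering(B) = 0/1.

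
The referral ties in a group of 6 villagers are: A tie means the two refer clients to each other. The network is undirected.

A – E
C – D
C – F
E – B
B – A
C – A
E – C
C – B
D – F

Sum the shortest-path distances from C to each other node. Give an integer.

Distances from C: A:1, B:1, D:1, E:1, F:1.
Sum = 1 + 1 + 1 + 1 + 1 = 5.

5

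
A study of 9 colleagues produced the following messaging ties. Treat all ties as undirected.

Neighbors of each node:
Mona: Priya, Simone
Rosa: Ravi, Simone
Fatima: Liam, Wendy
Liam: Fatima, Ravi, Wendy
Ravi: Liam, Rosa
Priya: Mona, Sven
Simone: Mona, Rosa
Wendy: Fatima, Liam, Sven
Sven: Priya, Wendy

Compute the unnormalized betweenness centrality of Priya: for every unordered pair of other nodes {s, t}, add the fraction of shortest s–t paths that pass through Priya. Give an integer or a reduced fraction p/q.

Pairs whose geodesics pass through Priya — Liam–Mona: 1/2; Fatima–Mona: 1; Wendy–Mona: 1; Wendy–Simone: 1/2; Sven–Mona: 1; Sven–Simone: 1; Sven–Rosa: 1/2.
All other pairs contribute 0.
Summing the contributions gives betweenness(Priya) = 11/2.

11/2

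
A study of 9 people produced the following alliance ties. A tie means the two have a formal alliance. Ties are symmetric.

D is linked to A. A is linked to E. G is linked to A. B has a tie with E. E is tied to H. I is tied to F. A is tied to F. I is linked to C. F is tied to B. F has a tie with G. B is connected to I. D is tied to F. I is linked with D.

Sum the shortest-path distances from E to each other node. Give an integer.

14

Distances from E: A:1, B:1, C:3, D:2, F:2, G:2, H:1, I:2.
Sum = 1 + 1 + 3 + 2 + 2 + 2 + 1 + 2 = 14.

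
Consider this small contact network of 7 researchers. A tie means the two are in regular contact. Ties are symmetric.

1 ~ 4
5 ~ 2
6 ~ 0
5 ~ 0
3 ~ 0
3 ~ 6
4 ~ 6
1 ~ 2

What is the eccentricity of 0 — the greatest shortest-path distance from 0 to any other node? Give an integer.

Distances from 0: 1:3, 2:2, 3:1, 4:2, 5:1, 6:1.
The largest is 3 (to 1), so the eccentricity of 0 is 3.

3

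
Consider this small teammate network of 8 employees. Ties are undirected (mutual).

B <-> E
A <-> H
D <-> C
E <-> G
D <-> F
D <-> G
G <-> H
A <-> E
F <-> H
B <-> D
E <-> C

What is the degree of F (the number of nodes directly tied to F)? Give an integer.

F is directly tied to D and H. That is 2 neighbors, so the degree of F is 2.

2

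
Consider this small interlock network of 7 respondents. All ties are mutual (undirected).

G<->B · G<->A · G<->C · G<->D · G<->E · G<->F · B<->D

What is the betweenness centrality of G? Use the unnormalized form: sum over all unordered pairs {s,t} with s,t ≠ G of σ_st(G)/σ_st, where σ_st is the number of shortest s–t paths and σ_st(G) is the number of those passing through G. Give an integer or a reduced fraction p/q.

Pairs whose geodesics pass through G — D–C: 1; D–E: 1; D–F: 1; D–A: 1; C–E: 1; C–F: 1; C–A: 1; C–B: 1; E–F: 1; E–A: 1; E–B: 1; F–A: 1; F–B: 1; A–B: 1.
All other pairs contribute 0.
Summing the contributions gives betweenness(G) = 14.

14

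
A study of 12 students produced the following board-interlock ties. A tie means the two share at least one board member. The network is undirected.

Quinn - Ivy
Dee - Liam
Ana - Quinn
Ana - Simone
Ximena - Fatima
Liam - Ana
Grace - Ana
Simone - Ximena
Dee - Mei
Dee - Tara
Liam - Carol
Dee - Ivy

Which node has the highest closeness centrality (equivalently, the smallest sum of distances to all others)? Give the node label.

Farness (sum of distances to all others) for each node — Ana:21, Carol:32, Dee:25, Fatima:45, Grace:31, Ivy:28, Liam:22, Mei:35, Quinn:26, Simone:27, Tara:35, Ximena:35.
The smallest farness is 21, for Ana, so Ana has the highest closeness.

Ana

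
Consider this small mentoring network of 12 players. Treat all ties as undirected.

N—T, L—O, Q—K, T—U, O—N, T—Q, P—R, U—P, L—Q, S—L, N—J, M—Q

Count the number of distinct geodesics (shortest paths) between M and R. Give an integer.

The shortest distance is 5, and the only length-5 path is M–Q–T–U–P–R. So there is exactly 1 shortest path.

1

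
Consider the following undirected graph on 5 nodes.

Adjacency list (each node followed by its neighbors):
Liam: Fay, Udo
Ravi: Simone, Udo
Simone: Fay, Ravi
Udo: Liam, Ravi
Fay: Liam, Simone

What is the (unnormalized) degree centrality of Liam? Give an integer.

Liam is directly tied to Fay and Udo. That is 2 neighbors, so the degree of Liam is 2.

2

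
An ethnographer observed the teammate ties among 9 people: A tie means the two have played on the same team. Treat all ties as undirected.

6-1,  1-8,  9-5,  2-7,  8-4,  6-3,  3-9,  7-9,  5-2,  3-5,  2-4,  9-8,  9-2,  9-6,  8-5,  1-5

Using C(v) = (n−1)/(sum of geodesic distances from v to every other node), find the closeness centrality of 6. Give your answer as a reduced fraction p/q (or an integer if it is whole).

Distances from 6: 1:1, 2:2, 3:1, 4:3, 5:2, 7:2, 8:2, 9:1. Sum = 14.
n = 9, so closeness = 8/14 = 4/7.

4/7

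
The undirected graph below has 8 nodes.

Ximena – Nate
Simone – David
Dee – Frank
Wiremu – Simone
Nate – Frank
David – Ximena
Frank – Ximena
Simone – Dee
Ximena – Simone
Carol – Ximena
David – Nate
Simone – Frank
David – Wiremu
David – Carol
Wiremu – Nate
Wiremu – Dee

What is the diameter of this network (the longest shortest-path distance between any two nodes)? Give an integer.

3

Eccentricity of each node (its greatest distance to any other): Carol:3, David:2, Dee:3, Frank:2, Nate:2, Simone:2, Wiremu:2, Ximena:2.
The maximum eccentricity is 3, realized for instance by the pair Carol–Dee via Carol – David – Simone – Dee. So the diameter is 3.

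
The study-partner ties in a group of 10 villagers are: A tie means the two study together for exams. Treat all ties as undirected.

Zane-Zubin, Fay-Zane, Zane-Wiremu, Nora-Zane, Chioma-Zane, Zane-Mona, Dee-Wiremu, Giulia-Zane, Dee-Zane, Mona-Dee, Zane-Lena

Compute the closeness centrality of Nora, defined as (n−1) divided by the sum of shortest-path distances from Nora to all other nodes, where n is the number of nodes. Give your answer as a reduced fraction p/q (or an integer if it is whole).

9/17

Distances from Nora: Chioma:2, Dee:2, Fay:2, Giulia:2, Lena:2, Mona:2, Wiremu:2, Zane:1, Zubin:2. Sum = 17.
n = 10, so closeness = 9/17.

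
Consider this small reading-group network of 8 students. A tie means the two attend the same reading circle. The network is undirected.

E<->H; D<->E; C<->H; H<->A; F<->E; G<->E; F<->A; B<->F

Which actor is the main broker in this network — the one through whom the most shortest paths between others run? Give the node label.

E

Unnormalized betweenness of each node: A:2, B:0, C:0, D:0, E:13, F:15/2, G:0, H:15/2.
E has the largest value, 13, making it the main broker — the node through which the most shortest paths run.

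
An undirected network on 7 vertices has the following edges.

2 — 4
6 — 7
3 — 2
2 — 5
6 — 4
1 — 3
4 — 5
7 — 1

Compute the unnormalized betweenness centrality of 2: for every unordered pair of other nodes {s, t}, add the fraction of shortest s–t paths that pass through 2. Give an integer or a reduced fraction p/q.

4

Pairs whose geodesics pass through 2 — 1–5: 1; 1–4: 1/2; 3–5: 1; 3–4: 1; 3–6: 1/2.
All other pairs contribute 0.
Summing the contributions gives betweenness(2) = 4.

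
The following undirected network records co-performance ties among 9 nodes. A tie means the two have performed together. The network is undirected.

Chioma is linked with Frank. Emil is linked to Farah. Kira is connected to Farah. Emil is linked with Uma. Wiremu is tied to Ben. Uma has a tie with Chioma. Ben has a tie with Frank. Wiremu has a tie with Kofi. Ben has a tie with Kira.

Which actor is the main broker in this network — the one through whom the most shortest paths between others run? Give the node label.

Ben

Unnormalized betweenness of each node: Ben:15, Chioma:5, Emil:3, Farah:5, Frank:7, Kira:7, Kofi:0, Uma:3, Wiremu:7.
Ben has the largest value, 15, making it the main broker — the node through which the most shortest paths run.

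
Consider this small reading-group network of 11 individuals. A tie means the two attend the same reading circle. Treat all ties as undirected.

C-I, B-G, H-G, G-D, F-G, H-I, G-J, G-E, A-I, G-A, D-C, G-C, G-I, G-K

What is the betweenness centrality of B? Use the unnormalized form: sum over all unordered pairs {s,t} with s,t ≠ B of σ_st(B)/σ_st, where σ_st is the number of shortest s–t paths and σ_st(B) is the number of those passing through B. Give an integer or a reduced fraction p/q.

No shortest path between any pair of other nodes passes through B.
Summing the contributions gives betweenness(B) = 0.

0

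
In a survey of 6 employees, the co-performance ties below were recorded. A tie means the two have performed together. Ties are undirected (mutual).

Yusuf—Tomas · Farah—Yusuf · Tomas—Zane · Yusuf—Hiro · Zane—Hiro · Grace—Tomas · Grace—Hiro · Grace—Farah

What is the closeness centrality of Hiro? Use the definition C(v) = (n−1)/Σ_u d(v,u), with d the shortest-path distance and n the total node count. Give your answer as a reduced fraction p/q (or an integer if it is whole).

5/7

Distances from Hiro: Farah:2, Grace:1, Tomas:2, Yusuf:1, Zane:1. Sum = 7.
n = 6, so closeness = 5/7.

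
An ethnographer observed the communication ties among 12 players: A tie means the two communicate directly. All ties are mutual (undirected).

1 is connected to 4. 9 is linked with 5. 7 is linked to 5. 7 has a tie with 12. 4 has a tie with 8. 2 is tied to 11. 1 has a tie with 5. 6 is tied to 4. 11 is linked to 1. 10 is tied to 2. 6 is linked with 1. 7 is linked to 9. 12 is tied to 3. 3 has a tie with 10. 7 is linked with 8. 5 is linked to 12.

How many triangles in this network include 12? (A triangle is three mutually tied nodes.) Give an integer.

12's neighbors: 3, 5, and 7.
Neighbor pairs that are themselves tied: 12–5–7. Each forms one triangle with 12, for 1 in total.

1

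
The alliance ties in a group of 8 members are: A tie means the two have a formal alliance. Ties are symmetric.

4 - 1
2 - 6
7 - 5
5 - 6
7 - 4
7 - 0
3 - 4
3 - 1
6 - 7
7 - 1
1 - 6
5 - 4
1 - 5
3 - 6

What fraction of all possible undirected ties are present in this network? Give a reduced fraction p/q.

1/2

There are 14 edges and 8 nodes, so the maximum possible is C(8,2) = 28.
Density = 14/28 = 1/2.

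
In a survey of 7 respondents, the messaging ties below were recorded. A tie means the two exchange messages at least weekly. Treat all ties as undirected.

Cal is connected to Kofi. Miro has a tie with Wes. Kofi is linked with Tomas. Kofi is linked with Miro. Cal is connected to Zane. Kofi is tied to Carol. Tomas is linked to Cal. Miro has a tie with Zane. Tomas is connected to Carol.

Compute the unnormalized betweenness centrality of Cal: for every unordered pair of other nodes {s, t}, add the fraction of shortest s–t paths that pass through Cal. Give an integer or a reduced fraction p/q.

Pairs whose geodesics pass through Cal — Tomas–Zane: 1; Carol–Zane: 2/3; Kofi–Zane: 1/2.
All other pairs contribute 0.
Summing the contributions gives betweenness(Cal) = 13/6.

13/6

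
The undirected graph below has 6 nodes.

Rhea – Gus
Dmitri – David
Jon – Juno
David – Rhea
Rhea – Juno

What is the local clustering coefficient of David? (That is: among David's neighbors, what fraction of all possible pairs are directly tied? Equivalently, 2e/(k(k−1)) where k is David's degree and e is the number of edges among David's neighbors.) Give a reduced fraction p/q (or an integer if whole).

David's neighbors: Dmitri and Rhea (k = 2).
Possible neighbor pairs: C(2,2) = 1. Edges among them: none → e = 0.
Clustering(David) = 0/1.

0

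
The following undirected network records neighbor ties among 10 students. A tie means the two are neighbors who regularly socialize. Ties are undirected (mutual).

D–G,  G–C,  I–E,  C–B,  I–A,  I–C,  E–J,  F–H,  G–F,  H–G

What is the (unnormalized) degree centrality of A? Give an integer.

1

A is directly tied to I. That is 1 neighbor, so the degree of A is 1.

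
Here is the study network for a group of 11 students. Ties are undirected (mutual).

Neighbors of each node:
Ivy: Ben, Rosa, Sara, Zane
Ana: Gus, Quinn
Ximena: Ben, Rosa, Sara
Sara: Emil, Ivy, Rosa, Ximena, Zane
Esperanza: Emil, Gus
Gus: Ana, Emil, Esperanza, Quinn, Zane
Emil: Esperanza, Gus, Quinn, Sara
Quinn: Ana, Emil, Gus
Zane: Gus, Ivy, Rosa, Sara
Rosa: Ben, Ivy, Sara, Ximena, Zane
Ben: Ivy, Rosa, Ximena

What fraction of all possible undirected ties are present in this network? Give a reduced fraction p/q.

4/11

There are 20 edges and 11 nodes, so the maximum possible is C(11,2) = 55.
Density = 20/55 = 4/11.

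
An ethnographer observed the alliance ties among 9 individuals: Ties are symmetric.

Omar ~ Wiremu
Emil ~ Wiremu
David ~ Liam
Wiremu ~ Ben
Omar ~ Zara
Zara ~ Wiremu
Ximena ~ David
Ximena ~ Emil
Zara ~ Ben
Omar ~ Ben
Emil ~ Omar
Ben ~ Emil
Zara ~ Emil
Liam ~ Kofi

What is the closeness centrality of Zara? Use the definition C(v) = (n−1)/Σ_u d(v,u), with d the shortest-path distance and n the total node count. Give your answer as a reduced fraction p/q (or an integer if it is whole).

4/9

Distances from Zara: Ben:1, David:3, Emil:1, Kofi:5, Liam:4, Omar:1, Wiremu:1, Ximena:2. Sum = 18.
n = 9, so closeness = 8/18 = 4/9.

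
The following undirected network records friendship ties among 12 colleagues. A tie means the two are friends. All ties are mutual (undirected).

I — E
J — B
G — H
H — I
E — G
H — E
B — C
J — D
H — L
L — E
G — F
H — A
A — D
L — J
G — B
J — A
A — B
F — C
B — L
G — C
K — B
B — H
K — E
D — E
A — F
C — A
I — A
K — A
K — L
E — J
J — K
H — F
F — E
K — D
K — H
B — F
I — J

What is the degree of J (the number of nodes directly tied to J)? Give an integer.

7

J is directly tied to A, B, D, E, I, K, and L. That is 7 neighbors, so the degree of J is 7.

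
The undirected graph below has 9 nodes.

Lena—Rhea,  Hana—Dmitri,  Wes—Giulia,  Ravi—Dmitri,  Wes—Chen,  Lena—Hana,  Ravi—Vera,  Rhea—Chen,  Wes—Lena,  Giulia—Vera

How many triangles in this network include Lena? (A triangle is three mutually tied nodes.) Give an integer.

0

Lena's neighbors are Hana, Rhea, and Wes, but none of them are tied to each other, so no triangle contains Lena.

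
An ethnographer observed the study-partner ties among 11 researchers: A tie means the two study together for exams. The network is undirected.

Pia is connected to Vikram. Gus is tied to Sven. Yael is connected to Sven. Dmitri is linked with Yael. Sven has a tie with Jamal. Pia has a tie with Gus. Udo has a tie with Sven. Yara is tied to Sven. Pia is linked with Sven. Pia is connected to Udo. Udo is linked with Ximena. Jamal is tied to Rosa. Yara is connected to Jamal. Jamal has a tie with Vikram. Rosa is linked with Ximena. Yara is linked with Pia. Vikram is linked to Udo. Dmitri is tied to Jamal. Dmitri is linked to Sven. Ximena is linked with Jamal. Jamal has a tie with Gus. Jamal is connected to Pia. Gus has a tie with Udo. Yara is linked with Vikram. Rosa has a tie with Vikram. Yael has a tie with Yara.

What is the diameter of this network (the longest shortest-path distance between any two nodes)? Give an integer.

Eccentricity of each node (its greatest distance to any other): Dmitri:2, Gus:2, Jamal:2, Pia:2, Rosa:3, Sven:2, Udo:2, Vikram:2, Ximena:3, Yael:3, Yara:2.
The maximum eccentricity is 3, realized for instance by the pair Yael–Rosa via Yael – Yara – Vikram – Rosa. So the diameter is 3.

3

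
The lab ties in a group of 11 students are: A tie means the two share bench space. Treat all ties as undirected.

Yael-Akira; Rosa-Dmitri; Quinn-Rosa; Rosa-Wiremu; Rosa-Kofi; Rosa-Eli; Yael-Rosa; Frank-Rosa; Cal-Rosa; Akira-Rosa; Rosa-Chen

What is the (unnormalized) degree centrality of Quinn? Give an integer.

Quinn is directly tied to Rosa. That is 1 neighbor, so the degree of Quinn is 1.

1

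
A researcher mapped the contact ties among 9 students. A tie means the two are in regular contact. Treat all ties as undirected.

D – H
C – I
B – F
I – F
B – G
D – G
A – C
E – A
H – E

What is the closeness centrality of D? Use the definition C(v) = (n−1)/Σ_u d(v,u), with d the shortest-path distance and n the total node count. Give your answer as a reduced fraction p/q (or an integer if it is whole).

2/5

Distances from D: A:3, B:2, C:4, E:2, F:3, G:1, H:1, I:4. Sum = 20.
n = 9, so closeness = 8/20 = 2/5.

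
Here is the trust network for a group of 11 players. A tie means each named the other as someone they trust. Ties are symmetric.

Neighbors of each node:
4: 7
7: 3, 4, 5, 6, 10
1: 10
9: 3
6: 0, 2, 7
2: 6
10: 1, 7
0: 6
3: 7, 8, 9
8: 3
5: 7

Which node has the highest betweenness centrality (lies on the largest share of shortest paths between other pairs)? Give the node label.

Unnormalized betweenness of each node: 0:0, 1:0, 2:0, 3:17, 4:0, 5:0, 6:17, 7:38, 8:0, 9:0, 10:9.
7 has the largest value, 38, making it the main broker — the node through which the most shortest paths run.

7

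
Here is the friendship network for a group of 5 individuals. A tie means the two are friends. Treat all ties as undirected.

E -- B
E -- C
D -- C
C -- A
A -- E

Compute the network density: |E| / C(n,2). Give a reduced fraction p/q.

1/2

There are 5 edges and 5 nodes, so the maximum possible is C(5,2) = 10.
Density = 5/10 = 1/2.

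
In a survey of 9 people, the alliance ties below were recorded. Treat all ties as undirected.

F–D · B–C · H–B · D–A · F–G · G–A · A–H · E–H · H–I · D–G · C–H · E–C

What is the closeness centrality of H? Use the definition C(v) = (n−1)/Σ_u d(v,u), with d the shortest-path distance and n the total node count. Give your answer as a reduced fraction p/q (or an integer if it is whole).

Distances from H: A:1, B:1, C:1, D:2, E:1, F:3, G:2, I:1. Sum = 12.
n = 9, so closeness = 8/12 = 2/3.

2/3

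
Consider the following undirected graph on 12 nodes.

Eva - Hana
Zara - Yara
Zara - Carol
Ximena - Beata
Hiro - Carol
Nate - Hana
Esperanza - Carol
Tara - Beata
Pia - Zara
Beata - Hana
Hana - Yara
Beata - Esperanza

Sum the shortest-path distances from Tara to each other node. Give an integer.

32

Distances from Tara: Beata:1, Carol:3, Esperanza:2, Eva:3, Hana:2, Hiro:4, Nate:3, Pia:5, Ximena:2, Yara:3, Zara:4.
Sum = 1 + 3 + 2 + 3 + 2 + 4 + 3 + 5 + 2 + 3 + 4 = 32.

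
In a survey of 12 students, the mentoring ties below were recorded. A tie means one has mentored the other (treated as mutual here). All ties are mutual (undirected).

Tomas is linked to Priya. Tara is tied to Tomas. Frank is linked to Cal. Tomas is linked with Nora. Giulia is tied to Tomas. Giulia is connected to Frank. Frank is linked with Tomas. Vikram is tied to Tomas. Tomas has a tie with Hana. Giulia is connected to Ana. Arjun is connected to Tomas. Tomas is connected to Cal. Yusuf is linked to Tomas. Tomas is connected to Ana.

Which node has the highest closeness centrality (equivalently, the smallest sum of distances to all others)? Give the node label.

Farness (sum of distances to all others) for each node — Ana:20, Arjun:21, Cal:20, Frank:19, Giulia:19, Hana:21, Nora:21, Priya:21, Tara:21, Tomas:11, Vikram:21, Yusuf:21.
The smallest farness is 11, for Tomas, so Tomas has the highest closeness.

Tomas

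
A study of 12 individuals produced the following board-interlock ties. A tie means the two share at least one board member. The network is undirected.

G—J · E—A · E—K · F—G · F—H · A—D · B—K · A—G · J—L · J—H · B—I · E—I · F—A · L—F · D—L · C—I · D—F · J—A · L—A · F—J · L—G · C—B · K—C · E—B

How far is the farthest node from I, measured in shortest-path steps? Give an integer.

Distances from I: A:2, B:1, C:1, D:3, E:1, F:3, G:3, H:4, J:3, K:2, L:3.
The largest is 4 (to H), so the eccentricity of I is 4.

4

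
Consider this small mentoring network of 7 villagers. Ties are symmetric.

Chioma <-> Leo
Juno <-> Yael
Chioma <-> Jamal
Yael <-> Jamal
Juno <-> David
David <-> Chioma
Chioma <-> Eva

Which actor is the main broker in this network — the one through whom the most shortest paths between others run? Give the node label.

Chioma

Unnormalized betweenness of each node: Chioma:10, David:3, Eva:0, Jamal:3, Juno:1, Leo:0, Yael:1.
Chioma has the largest value, 10, making it the main broker — the node through which the most shortest paths run.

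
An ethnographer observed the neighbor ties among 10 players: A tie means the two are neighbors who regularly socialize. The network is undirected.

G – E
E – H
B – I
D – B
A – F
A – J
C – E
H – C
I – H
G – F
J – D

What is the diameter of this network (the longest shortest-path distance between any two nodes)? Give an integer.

Eccentricity of each node (its greatest distance to any other): A:4, B:4, C:5, D:4, E:4, F:4, G:4, H:4, I:4, J:5.
The maximum eccentricity is 5, realized for instance by the pair C–J via C – E – G – F – A – J. So the diameter is 5.

5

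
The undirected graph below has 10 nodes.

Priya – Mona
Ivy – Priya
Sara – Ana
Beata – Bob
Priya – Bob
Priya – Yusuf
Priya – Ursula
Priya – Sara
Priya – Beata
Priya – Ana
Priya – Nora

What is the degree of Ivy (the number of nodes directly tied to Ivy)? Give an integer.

Ivy is directly tied to Priya. That is 1 neighbor, so the degree of Ivy is 1.

1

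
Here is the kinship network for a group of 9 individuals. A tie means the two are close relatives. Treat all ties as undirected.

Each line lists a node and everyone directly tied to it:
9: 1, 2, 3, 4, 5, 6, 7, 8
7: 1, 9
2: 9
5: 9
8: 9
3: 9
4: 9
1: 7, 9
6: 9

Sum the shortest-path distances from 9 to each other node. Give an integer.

Distances from 9: 1:1, 2:1, 3:1, 4:1, 5:1, 6:1, 7:1, 8:1.
Sum = 1 + 1 + 1 + 1 + 1 + 1 + 1 + 1 = 8.

8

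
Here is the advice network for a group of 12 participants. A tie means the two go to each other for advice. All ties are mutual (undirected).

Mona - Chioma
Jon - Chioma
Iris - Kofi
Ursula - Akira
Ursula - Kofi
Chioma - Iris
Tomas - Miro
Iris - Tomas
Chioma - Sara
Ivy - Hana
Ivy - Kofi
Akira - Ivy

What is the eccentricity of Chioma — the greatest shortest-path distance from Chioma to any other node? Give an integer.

Distances from Chioma: Akira:4, Hana:4, Iris:1, Ivy:3, Jon:1, Kofi:2, Miro:3, Mona:1, Sara:1, Tomas:2, Ursula:3.
The largest is 4 (to Akira and Hana), so the eccentricity of Chioma is 4.

4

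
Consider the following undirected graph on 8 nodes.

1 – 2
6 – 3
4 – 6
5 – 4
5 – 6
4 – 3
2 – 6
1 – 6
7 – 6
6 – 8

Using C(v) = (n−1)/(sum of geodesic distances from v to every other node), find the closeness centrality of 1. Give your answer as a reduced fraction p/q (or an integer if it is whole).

7/12

Distances from 1: 2:1, 3:2, 4:2, 5:2, 6:1, 7:2, 8:2. Sum = 12.
n = 8, so closeness = 7/12.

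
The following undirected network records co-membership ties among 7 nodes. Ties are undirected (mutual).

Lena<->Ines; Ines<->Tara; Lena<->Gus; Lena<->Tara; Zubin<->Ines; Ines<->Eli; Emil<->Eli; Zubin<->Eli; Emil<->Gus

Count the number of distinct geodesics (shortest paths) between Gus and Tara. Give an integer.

1

The shortest distance is 2, and the only length-2 path is Gus–Lena–Tara. So there is exactly 1 shortest path.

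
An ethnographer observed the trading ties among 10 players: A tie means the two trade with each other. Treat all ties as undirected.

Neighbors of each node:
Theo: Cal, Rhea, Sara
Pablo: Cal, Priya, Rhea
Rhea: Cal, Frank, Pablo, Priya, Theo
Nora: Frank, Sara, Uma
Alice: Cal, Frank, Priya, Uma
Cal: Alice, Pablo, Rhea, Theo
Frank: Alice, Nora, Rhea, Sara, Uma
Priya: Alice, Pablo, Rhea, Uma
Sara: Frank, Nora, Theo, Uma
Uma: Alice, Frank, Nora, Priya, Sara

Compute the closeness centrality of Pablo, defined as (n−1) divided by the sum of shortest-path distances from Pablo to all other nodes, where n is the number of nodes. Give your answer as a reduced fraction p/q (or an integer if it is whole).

9/17

Distances from Pablo: Alice:2, Cal:1, Frank:2, Nora:3, Priya:1, Rhea:1, Sara:3, Theo:2, Uma:2. Sum = 17.
n = 10, so closeness = 9/17.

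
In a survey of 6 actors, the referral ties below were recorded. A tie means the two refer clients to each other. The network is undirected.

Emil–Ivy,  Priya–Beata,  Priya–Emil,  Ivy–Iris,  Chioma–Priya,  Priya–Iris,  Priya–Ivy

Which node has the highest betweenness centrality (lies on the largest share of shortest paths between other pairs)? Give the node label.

Priya

Unnormalized betweenness of each node: Beata:0, Chioma:0, Emil:0, Iris:0, Ivy:1/2, Priya:15/2.
Priya has the largest value, 15/2, making it the main broker — the node through which the most shortest paths run.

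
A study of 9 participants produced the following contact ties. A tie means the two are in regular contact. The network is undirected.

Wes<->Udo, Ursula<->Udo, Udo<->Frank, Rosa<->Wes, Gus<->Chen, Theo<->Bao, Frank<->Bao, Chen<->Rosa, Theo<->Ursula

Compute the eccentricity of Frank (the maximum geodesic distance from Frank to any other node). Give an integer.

5

Distances from Frank: Bao:1, Chen:4, Gus:5, Rosa:3, Theo:2, Udo:1, Ursula:2, Wes:2.
The largest is 5 (to Gus), so the eccentricity of Frank is 5.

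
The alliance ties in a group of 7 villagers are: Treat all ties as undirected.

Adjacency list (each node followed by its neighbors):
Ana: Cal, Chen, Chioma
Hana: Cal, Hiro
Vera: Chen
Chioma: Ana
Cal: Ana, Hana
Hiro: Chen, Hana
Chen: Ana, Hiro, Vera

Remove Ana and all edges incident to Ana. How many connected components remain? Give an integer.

Without Ana, the remaining ties split the others into: {Cal, Chen, Hana, Hiro, Vera}; {Chioma}.
That's 2 separate components.

2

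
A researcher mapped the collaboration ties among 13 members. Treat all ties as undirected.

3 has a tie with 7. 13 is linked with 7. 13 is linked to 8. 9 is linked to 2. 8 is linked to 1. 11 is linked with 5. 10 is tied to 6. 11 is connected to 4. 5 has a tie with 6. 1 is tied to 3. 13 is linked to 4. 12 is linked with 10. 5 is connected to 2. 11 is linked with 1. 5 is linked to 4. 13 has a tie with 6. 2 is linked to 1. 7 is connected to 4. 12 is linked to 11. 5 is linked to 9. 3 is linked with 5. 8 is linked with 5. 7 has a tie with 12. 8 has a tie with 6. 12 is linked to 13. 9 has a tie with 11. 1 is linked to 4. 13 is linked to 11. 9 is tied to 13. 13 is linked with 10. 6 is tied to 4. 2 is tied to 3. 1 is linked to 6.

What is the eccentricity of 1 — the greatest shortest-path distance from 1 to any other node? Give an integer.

Distances from 1: 2:1, 3:1, 4:1, 5:2, 6:1, 7:2, 8:1, 9:2, 10:2, 11:1, 12:2, 13:2.
The largest is 2 (to 5, 13, 10, 7, 9, and 12), so the eccentricity of 1 is 2.

2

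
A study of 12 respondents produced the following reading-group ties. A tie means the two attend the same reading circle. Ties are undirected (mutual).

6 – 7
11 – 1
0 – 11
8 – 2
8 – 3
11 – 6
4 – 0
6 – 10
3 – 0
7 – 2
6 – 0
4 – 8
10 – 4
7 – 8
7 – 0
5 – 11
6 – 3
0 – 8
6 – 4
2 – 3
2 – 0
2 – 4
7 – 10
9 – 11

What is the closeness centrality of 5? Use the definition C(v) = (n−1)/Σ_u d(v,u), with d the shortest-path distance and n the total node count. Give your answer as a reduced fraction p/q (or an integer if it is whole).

11/27

Distances from 5: 0:2, 1:2, 2:3, 3:3, 4:3, 6:2, 7:3, 8:3, 9:2, 10:3, 11:1. Sum = 27.
n = 12, so closeness = 11/27.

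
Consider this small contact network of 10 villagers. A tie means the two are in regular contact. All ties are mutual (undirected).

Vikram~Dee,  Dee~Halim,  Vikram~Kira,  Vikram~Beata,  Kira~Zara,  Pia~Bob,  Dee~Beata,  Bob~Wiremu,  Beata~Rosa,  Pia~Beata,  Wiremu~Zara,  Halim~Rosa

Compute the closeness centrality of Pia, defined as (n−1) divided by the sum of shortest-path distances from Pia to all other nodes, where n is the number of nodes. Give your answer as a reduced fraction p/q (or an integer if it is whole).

9/19

Distances from Pia: Beata:1, Bob:1, Dee:2, Halim:3, Kira:3, Rosa:2, Vikram:2, Wiremu:2, Zara:3. Sum = 19.
n = 10, so closeness = 9/19.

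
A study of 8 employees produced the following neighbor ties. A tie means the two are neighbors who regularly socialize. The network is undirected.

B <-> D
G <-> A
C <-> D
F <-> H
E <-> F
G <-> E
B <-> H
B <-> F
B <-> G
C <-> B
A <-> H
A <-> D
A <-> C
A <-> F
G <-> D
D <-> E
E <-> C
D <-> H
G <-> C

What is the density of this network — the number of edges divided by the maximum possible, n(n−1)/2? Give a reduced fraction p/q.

There are 19 edges and 8 nodes, so the maximum possible is C(8,2) = 28.
Density = 19/28.

19/28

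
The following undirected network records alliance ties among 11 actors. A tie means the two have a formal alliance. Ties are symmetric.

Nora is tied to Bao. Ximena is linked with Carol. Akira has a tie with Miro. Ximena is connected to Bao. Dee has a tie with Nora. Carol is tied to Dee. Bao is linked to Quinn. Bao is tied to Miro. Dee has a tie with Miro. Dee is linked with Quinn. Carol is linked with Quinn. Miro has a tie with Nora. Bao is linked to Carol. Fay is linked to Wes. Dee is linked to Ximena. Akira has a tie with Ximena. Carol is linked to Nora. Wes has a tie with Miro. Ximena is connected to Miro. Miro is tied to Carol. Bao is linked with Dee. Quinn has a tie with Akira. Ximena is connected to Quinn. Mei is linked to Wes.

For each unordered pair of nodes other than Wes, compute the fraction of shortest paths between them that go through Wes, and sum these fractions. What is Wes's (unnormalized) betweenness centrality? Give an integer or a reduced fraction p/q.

17

Pairs whose geodesics pass through Wes — Ximena–Mei: 1; Ximena–Fay: 1; Akira–Mei: 1; Akira–Fay: 1; Miro–Mei: 1; Miro–Fay: 1; Nora–Mei: 1; Nora–Fay: 1; Bao–Mei: 1; Bao–Fay: 1; Dee–Mei: 1; Dee–Fay: 1; Quinn–Mei: 5/5; Quinn–Fay: 5/5 … (+3 more pairs).
All other pairs contribute 0.
Summing the contributions gives betweenness(Wes) = 17.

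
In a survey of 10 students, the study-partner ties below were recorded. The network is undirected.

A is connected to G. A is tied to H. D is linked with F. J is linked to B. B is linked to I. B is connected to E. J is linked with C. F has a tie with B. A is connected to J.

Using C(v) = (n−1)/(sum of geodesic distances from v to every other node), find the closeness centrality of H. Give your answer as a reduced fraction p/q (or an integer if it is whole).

Distances from H: A:1, B:3, C:3, D:5, E:4, F:4, G:2, I:4, J:2. Sum = 28.
n = 10, so closeness = 9/28.

9/28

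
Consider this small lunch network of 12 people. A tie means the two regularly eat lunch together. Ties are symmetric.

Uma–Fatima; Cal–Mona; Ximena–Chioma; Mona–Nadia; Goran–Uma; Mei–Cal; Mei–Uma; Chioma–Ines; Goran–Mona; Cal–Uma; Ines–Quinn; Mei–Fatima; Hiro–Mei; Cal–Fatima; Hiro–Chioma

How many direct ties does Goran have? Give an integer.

2

Goran is directly tied to Mona and Uma. That is 2 neighbors, so the degree of Goran is 2.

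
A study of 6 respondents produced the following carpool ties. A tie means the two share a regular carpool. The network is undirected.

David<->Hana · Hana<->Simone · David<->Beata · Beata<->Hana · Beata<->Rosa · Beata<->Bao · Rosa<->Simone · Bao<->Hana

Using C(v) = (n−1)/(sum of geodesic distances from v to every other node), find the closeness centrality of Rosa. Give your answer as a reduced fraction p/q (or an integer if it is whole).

Distances from Rosa: Bao:2, Beata:1, David:2, Hana:2, Simone:1. Sum = 8.
n = 6, so closeness = 5/8.

5/8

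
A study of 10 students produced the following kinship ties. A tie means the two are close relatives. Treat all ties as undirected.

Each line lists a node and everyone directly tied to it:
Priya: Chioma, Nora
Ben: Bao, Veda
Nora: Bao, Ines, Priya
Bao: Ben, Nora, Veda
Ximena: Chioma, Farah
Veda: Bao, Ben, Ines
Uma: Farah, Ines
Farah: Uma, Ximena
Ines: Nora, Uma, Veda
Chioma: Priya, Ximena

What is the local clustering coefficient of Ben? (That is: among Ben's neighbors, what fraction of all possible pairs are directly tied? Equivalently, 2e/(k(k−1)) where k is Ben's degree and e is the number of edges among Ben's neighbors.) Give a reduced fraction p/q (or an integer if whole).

Ben's neighbors: Bao and Veda (k = 2).
Possible neighbor pairs: C(2,2) = 1. Edges among them: Bao–Veda → e = 1.
Clustering(Ben) = 1/1.

1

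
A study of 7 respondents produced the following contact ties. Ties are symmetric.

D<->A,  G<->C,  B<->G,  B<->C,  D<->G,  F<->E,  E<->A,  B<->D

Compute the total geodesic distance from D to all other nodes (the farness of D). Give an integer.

10

Distances from D: A:1, B:1, C:2, E:2, F:3, G:1.
Sum = 1 + 1 + 2 + 2 + 3 + 1 = 10.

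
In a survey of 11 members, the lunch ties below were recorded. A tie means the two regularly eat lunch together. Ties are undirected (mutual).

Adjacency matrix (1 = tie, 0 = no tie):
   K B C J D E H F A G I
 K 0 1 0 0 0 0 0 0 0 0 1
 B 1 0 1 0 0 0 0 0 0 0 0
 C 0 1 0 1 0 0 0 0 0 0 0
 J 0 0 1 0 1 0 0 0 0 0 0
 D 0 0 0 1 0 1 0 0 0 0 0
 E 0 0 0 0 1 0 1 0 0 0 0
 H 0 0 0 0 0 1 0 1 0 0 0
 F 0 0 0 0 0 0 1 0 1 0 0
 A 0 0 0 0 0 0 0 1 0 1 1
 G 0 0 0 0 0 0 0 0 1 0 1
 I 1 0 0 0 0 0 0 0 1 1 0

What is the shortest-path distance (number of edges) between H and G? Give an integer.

One shortest route is H – F – A – G, which uses 3 edges, and at distance 2 from H we only reach {A, D}, which does not include G. So d(H,G) = 3.

3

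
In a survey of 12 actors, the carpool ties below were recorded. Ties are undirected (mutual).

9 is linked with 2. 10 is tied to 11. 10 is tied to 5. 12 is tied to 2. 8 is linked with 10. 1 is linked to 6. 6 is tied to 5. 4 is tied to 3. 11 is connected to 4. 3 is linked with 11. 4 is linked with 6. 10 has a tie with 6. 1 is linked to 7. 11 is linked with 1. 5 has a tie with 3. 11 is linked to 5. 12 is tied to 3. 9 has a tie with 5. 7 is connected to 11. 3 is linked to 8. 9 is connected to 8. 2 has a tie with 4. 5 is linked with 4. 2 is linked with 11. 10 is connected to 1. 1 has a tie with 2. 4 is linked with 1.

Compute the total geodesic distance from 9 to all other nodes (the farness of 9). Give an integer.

20

Distances from 9: 1:2, 2:1, 3:2, 4:2, 5:1, 6:2, 7:3, 8:1, 10:2, 11:2, 12:2.
Sum = 2 + 1 + 2 + 2 + 1 + 2 + 3 + 1 + 2 + 2 + 2 = 20.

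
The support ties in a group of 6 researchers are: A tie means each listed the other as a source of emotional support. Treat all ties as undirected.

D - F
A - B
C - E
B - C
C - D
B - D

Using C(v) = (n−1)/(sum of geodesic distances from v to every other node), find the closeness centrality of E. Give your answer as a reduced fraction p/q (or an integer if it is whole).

Distances from E: A:3, B:2, C:1, D:2, F:3. Sum = 11.
n = 6, so closeness = 5/11.

5/11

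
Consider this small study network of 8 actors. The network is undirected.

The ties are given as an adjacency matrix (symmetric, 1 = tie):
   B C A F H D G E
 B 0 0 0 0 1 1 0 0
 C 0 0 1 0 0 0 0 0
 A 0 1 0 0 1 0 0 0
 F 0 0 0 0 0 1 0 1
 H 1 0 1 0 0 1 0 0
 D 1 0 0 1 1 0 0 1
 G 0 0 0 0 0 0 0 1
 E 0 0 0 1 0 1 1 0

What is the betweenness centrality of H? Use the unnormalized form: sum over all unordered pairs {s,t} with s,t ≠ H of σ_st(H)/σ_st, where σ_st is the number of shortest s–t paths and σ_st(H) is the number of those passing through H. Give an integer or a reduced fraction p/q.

Pairs whose geodesics pass through H — B–C: 1; B–A: 1; C–F: 1; C–D: 1; C–G: 1; C–E: 1; A–F: 1; A–D: 1; A–G: 1; A–E: 1.
All other pairs contribute 0.
Summing the contributions gives betweenness(H) = 10.

10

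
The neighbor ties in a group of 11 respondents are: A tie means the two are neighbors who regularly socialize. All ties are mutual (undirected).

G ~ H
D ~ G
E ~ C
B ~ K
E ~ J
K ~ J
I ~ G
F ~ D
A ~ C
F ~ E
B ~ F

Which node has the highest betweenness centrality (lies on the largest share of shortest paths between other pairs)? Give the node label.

Unnormalized betweenness of each node: A:0, B:5, C:9, D:21, E:21, F:27, G:17, H:0, I:0, J:3, K:1.
F has the largest value, 27, making it the main broker — the node through which the most shortest paths run.

F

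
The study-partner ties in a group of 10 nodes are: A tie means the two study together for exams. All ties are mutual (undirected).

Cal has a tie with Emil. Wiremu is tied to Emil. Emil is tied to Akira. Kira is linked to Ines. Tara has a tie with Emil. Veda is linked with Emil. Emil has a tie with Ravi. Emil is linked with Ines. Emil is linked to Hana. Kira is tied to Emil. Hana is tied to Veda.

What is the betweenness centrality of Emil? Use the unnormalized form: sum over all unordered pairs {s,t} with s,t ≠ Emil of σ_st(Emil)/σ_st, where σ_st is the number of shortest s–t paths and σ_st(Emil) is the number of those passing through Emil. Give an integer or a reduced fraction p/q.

34

Pairs whose geodesics pass through Emil — Ravi–Ines: 1; Ravi–Kira: 1; Ravi–Veda: 1; Ravi–Cal: 1; Ravi–Wiremu: 1; Ravi–Hana: 1; Ravi–Akira: 1; Ravi–Tara: 1; Ines–Veda: 1; Ines–Cal: 1; Ines–Wiremu: 1; Ines–Hana: 1; Ines–Akira: 1; Ines–Tara: 1 … (+20 more pairs).
All other pairs contribute 0.
Summing the contributions gives betweenness(Emil) = 34.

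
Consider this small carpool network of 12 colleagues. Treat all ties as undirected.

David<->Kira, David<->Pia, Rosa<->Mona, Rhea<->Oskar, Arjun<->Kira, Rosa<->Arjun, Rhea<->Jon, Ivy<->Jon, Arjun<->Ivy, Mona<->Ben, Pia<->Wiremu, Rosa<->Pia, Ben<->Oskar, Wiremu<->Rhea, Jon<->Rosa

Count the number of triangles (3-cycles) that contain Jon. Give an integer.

0

Jon's neighbors are Ivy, Rhea, and Rosa, but none of them are tied to each other, so no triangle contains Jon.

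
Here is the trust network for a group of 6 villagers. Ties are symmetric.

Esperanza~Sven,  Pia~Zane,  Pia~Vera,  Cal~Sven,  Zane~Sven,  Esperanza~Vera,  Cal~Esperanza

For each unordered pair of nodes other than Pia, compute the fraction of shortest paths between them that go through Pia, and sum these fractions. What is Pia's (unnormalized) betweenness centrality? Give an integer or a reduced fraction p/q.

1

Pairs whose geodesics pass through Pia — Zane–Vera: 1.
All other pairs contribute 0.
Summing the contributions gives betweenness(Pia) = 1.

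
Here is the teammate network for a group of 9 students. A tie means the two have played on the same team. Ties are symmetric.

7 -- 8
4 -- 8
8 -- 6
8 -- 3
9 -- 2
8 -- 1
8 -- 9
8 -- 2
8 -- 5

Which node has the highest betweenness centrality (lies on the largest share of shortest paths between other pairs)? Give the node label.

8

Unnormalized betweenness of each node: 1:0, 2:0, 3:0, 4:0, 5:0, 6:0, 7:0, 8:27, 9:0.
8 has the largest value, 27, making it the main broker — the node through which the most shortest paths run.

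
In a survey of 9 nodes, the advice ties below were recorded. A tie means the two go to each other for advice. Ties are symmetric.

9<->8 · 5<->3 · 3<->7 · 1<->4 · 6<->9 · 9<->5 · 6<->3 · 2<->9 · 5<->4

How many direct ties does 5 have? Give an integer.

5 is directly tied to 3, 4, and 9. That is 3 neighbors, so the degree of 5 is 3.

3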